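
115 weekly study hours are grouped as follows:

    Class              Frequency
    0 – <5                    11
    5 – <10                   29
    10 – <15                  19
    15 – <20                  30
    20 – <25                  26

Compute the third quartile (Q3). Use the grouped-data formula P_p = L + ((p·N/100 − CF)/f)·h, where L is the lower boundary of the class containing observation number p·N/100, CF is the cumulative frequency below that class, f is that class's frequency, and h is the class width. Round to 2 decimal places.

N = 115; target position k = 75/100 · 115 = 86.25.
Cumulative frequencies: 11, 40, 59, 89, 115.
Observation 86.25 falls in the class 15 – <20.
L = 15, CF = 59, f = 30, h = 5.
P75 = 15 + ((86.25 − 59)/30)·5 = 15 + 4.54167 = 19.5417.

19.54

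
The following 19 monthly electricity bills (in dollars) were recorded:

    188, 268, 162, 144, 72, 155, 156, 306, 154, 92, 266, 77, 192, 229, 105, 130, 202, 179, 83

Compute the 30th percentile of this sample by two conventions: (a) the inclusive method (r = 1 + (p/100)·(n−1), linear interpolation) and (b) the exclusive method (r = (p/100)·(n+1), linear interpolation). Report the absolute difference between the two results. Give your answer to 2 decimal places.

5.60

Sorted: 72, 77, 83, 92, 105, 130, 144, 154, 155, 156, 162, 179, 188, 192, 202, 229, 266, 268, 306.
n = 19.
(a) r = 6.4; between ranks 6 (130) and 7 (144): 135.6.
(b) r = 6 → value at rank 6 = 130.
|135.6 − 130| = 5.6.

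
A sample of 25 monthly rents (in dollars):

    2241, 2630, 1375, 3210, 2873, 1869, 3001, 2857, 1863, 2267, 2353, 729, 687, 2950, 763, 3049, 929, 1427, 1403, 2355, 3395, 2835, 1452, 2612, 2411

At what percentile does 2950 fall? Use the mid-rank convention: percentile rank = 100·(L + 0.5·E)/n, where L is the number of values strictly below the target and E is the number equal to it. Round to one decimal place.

Sorted: 687, 729, 763, 929, 1375, 1403, 1427, 1452, 1863, 1869, 2241, 2267, 2353, 2355, 2411, 2612, 2630, 2835, 2857, 2873, 2950, 3001, 3049, 3210, 3395.
Count below 2950: L = 20; count equal: E = 1; n = 25.
Percentile rank = 100·(20 + 0.5·1)/25 = 100·20.5/25 = 82.

82.0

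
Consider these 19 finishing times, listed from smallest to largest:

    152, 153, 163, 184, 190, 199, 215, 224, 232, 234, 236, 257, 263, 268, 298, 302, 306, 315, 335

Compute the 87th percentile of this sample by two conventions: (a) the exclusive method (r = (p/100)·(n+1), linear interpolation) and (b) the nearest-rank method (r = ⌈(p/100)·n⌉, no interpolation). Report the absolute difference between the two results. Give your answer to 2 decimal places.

n = 19.
(a) r = 17.4; between ranks 17 (306) and 18 (315): 309.6.
(b) the nearest-rank method: rank 17 → 306.
|309.6 − 306| = 3.6.

3.60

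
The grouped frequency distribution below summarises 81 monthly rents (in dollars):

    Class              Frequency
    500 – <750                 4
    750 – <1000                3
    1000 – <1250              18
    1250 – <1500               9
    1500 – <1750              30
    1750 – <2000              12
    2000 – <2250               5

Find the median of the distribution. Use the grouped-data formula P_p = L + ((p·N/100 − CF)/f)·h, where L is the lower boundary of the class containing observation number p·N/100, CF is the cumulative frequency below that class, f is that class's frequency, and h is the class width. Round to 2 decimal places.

N = 81; target position k = 50/100 · 81 = 40.5.
Cumulative frequencies: 4, 7, 25, 34, 64, 76, 81.
Observation 40.5 falls in the class 1500 – <1750.
L = 1500, CF = 34, f = 30, h = 250.
P50 = 1500 + ((40.5 − 34)/30)·250 = 1500 + 54.1667 = 1554.17.

1554.17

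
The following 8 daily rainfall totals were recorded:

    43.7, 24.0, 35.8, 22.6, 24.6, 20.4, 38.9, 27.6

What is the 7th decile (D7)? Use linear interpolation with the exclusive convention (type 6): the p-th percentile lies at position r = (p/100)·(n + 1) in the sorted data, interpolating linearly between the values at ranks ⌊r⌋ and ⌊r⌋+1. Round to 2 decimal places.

36.73

Sorted: 20.4, 22.6, 24.0, 24.6, 27.6, 35.8, 38.9, 43.7.
n = 8.
r = (70/100)·(8 + 1) = 6.3.
Rank 6 is 35.8 and rank 7 is 38.9.
Interpolate: 35.8 + 0.3·(38.9 − 35.8) = 35.8 + 0.3·3.1 = 36.73.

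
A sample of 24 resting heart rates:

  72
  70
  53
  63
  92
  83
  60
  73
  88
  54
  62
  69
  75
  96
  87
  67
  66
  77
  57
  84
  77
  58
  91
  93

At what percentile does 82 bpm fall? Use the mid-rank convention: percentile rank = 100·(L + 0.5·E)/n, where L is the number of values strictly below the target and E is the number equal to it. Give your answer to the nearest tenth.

66.7

Sorted: 53, 54, 57, 58, 60, 62, 63, 66, 67, 69, 70, 72, 73, 75, 77, 77, 83, 84, 87, 88, 91, 92, 93, 96.
Count below 82: L = 16; count equal: E = 0; n = 24.
Percentile rank = 100·(16 + 0.5·0)/24 = 100·16/24 = 66.67.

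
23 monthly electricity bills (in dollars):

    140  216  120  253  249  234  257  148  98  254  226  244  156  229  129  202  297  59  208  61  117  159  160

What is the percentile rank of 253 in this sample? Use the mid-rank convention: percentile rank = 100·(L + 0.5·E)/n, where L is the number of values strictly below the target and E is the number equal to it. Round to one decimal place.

84.8

Sorted: 59, 61, 98, 117, 120, 129, 140, 148, 156, 159, 160, 202, 208, 216, 226, 229, 234, 244, 249, 253, 254, 257, 297.
Count below 253: L = 19; count equal: E = 1; n = 23.
Percentile rank = 100·(19 + 0.5·1)/23 = 100·19.5/23 = 84.78.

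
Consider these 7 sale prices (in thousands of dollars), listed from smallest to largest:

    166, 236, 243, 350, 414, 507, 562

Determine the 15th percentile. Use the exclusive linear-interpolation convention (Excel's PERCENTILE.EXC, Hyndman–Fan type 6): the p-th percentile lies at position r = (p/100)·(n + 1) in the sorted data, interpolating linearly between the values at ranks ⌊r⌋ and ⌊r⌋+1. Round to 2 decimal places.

n = 7.
r = (15/100)·(7 + 1) = 1.2.
Rank 1 is 166 and rank 2 is 236.
Interpolate: 166 + 0.2·(236 − 166) = 166 + 0.2·70 = 180.

180.00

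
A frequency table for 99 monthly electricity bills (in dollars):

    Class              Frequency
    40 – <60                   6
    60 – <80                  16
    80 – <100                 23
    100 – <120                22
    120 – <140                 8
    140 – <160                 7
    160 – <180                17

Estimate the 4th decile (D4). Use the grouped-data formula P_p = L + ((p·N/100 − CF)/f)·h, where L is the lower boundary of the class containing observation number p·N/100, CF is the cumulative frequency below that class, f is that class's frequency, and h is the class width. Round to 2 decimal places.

95.30

N = 99; target position k = 40/100 · 99 = 39.6.
Cumulative frequencies: 6, 22, 45, 67, 75, 82, 99.
Observation 39.6 falls in the class 80 – <100.
L = 80, CF = 22, f = 23, h = 20.
P40 = 80 + ((39.6 − 22)/23)·20 = 80 + 15.3043 = 95.3043.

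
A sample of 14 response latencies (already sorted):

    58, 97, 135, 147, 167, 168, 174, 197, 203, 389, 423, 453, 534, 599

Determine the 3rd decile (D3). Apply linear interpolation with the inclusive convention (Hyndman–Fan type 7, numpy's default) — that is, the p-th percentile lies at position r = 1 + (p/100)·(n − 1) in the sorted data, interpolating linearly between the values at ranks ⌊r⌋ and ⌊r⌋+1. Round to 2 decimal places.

165.00

n = 14.
r = 1 + (30/100)·(14 − 1) = 1 + 3.9 = 4.9.
Rank 4 is 147 and rank 5 is 167.
Interpolate: 147 + 0.9·(167 − 147) = 147 + 0.9·20 = 165.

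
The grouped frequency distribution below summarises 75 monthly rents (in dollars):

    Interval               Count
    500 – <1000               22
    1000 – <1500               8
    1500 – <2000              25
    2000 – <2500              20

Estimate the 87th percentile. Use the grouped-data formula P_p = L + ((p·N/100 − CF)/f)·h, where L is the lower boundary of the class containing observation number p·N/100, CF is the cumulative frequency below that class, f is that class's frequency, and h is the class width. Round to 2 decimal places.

N = 75; target position k = 87/100 · 75 = 65.25.
Cumulative frequencies: 22, 30, 55, 75.
Observation 65.25 falls in the class 2000 – <2500.
L = 2000, CF = 55, f = 20, h = 500.
P87 = 2000 + ((65.25 − 55)/20)·500 = 2000 + 256.25 = 2256.25.

2256.25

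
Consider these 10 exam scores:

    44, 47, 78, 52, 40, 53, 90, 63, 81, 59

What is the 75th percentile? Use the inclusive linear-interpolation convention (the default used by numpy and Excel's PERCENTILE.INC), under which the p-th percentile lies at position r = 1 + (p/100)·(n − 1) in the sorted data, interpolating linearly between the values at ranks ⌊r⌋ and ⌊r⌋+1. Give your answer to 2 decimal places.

Sorted: 40, 44, 47, 52, 53, 59, 63, 78, 81, 90.
n = 10.
r = 1 + (75/100)·(10 − 1) = 1 + 6.75 = 7.75.
Rank 7 is 63 and rank 8 is 78.
Interpolate: 63 + 0.75·(78 − 63) = 63 + 0.75·15 = 74.25.

74.25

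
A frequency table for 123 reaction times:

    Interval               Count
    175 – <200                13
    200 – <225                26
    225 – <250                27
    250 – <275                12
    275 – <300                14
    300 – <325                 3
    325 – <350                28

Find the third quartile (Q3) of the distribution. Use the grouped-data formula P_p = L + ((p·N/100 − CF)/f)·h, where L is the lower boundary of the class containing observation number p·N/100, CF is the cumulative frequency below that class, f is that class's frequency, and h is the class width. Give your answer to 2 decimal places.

302.08

N = 123; target position k = 75/100 · 123 = 92.25.
Cumulative frequencies: 13, 39, 66, 78, 92, 95, 123.
Observation 92.25 falls in the class 300 – <325.
L = 300, CF = 92, f = 3, h = 25.
P75 = 300 + ((92.25 − 92)/3)·25 = 300 + 2.08333 = 302.083.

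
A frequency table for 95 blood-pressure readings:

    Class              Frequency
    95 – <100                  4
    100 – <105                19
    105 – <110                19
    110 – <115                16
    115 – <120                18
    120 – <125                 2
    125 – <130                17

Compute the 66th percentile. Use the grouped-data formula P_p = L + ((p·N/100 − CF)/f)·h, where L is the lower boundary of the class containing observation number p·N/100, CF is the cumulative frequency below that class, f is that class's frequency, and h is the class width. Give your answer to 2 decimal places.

116.31

N = 95; target position k = 66/100 · 95 = 62.7.
Cumulative frequencies: 4, 23, 42, 58, 76, 78, 95.
Observation 62.7 falls in the class 115 – <120.
L = 115, CF = 58, f = 18, h = 5.
P66 = 115 + ((62.7 − 58)/18)·5 = 115 + 1.30556 = 116.306.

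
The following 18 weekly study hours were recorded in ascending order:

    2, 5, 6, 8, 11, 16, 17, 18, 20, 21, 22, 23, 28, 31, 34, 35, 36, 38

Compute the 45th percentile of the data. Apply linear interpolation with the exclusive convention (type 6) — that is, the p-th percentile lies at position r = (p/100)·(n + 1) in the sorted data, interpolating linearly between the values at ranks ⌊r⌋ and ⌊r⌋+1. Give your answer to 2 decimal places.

n = 18.
r = (45/100)·(18 + 1) = 8.55.
Rank 8 is 18 and rank 9 is 20.
Interpolate: 18 + 0.55·(20 − 18) = 18 + 0.55·2 = 19.1.

19.10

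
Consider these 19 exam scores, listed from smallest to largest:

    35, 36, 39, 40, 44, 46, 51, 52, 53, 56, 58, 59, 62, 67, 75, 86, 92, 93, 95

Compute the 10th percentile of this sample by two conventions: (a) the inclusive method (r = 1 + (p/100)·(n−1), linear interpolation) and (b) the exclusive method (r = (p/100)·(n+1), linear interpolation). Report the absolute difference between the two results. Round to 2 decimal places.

n = 19.
(a) r = 2.8; between ranks 2 (36) and 3 (39): 38.4.
(b) r = 2 → value at rank 2 = 36.
|38.4 − 36| = 2.4.

2.40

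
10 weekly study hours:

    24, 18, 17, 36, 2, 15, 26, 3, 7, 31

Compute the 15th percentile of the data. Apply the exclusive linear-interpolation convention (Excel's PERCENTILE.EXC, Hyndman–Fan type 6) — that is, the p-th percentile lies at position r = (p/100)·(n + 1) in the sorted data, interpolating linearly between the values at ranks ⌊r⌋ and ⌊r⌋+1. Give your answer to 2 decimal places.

2.65

Sorted: 2, 3, 7, 15, 17, 18, 24, 26, 31, 36.
n = 10.
r = (15/100)·(10 + 1) = 1.65.
Rank 1 is 2 and rank 2 is 3.
Interpolate: 2 + 0.65·(3 − 2) = 2 + 0.65·1 = 2.65.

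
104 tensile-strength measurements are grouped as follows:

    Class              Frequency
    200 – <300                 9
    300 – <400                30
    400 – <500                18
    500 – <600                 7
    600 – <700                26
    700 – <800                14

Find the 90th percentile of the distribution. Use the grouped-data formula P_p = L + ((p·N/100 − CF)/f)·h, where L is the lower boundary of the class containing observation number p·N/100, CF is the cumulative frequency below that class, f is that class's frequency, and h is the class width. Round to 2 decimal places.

N = 104; target position k = 90/100 · 104 = 93.6.
Cumulative frequencies: 9, 39, 57, 64, 90, 104.
Observation 93.6 falls in the class 700 – <800.
L = 700, CF = 90, f = 14, h = 100.
P90 = 700 + ((93.6 − 90)/14)·100 = 700 + 25.7143 = 725.714.

725.71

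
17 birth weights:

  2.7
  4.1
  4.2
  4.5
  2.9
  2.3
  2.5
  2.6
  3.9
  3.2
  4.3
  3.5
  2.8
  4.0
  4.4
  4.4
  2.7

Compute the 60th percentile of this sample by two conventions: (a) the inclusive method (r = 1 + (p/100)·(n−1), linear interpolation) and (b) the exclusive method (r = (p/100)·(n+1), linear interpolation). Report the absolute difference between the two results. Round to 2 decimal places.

0.02

Sorted: 2.3, 2.5, 2.6, 2.7, 2.7, 2.8, 2.9, 3.2, 3.5, 3.9, 4.0, 4.1, 4.2, 4.3, 4.4, 4.4, 4.5.
n = 17.
(a) r = 10.6; between ranks 10 (3.9) and 11 (4.0): 3.96.
(b) r = 10.8; between ranks 10 (3.9) and 11 (4.0): 3.98.
|3.96 − 3.98| = 0.02.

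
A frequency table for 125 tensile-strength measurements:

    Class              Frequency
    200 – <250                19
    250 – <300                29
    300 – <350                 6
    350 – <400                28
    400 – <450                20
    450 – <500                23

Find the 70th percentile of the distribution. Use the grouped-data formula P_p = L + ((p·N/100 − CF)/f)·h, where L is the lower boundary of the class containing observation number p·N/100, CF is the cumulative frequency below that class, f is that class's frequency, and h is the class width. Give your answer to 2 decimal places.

413.75

N = 125; target position k = 70/100 · 125 = 87.5.
Cumulative frequencies: 19, 48, 54, 82, 102, 125.
Observation 87.5 falls in the class 400 – <450.
L = 400, CF = 82, f = 20, h = 50.
P70 = 400 + ((87.5 − 82)/20)·50 = 400 + 13.75 = 413.75.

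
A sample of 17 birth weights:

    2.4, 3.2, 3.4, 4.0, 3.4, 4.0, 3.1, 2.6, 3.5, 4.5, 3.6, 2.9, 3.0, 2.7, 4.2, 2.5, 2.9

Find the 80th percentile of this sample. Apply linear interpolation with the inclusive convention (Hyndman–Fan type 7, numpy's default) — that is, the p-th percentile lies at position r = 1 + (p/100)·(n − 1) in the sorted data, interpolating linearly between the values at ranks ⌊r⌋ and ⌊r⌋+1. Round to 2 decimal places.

Sorted: 2.4, 2.5, 2.6, 2.7, 2.9, 2.9, 3.0, 3.1, 3.2, 3.4, 3.4, 3.5, 3.6, 4.0, 4.0, 4.2, 4.5.
n = 17.
r = 1 + (80/100)·(17 − 1) = 1 + 12.8 = 13.8.
Rank 13 is 3.6 and rank 14 is 4.0.
Interpolate: 3.6 + 0.8·(4.0 − 3.6) = 3.6 + 0.8·0.4 = 3.92.

3.92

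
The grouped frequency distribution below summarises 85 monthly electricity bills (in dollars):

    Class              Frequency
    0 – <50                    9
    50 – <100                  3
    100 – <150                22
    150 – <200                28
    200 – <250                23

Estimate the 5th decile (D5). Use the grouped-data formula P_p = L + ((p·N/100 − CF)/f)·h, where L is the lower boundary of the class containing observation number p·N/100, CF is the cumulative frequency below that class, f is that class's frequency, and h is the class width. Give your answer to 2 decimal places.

N = 85; target position k = 50/100 · 85 = 42.5.
Cumulative frequencies: 9, 12, 34, 62, 85.
Observation 42.5 falls in the class 150 – <200.
L = 150, CF = 34, f = 28, h = 50.
P50 = 150 + ((42.5 − 34)/28)·50 = 150 + 15.1786 = 165.179.

165.18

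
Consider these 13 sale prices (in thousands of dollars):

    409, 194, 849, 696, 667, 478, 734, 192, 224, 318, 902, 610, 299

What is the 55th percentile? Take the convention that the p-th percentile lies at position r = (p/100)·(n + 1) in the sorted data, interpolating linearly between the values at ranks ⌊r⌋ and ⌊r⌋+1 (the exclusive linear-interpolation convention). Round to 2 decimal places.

Sorted: 192, 194, 224, 299, 318, 409, 478, 610, 667, 696, 734, 849, 902.
n = 13.
r = (55/100)·(13 + 1) = 7.7.
Rank 7 is 478 and rank 8 is 610.
Interpolate: 478 + 0.7·(610 − 478) = 478 + 0.7·132 = 570.4.

570.40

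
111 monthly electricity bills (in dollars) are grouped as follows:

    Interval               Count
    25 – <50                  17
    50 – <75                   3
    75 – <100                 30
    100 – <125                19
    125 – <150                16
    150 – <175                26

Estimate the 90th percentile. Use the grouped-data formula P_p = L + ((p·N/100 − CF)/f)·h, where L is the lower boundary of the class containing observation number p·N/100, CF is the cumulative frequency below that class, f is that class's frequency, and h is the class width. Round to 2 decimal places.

N = 111; target position k = 90/100 · 111 = 99.9.
Cumulative frequencies: 17, 20, 50, 69, 85, 111.
Observation 99.9 falls in the class 150 – <175.
L = 150, CF = 85, f = 26, h = 25.
P90 = 150 + ((99.9 − 85)/26)·25 = 150 + 14.3269 = 164.327.

164.33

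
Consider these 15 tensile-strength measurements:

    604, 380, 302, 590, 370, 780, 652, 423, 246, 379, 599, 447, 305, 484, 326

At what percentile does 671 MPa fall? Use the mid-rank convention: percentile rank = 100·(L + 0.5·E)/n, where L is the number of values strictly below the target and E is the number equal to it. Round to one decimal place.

93.3

Sorted: 246, 302, 305, 326, 370, 379, 380, 423, 447, 484, 590, 599, 604, 652, 780.
Count below 671: L = 14; count equal: E = 0; n = 15.
Percentile rank = 100·(14 + 0.5·0)/15 = 100·14/15 = 93.33.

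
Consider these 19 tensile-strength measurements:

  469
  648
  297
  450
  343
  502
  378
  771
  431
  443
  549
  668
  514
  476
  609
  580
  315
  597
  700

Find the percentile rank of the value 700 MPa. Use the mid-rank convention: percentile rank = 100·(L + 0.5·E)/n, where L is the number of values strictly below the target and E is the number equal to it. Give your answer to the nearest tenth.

Sorted: 297, 315, 343, 378, 431, 443, 450, 469, 476, 502, 514, 549, 580, 597, 609, 648, 668, 700, 771.
Count below 700: L = 17; count equal: E = 1; n = 19.
Percentile rank = 100·(17 + 0.5·1)/19 = 100·17.5/19 = 92.11.

92.1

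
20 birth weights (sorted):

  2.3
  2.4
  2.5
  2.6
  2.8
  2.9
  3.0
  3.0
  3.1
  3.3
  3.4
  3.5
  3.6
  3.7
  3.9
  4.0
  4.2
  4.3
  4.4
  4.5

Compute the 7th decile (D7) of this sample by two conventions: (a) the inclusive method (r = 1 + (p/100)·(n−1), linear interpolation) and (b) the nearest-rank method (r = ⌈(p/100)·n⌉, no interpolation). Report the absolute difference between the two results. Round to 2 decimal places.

n = 20.
(a) r = 14.3; between ranks 14 (3.7) and 15 (3.9): 3.76.
(b) the nearest-rank method: rank 14 → 3.7.
|3.76 − 3.7| = 0.06.

0.06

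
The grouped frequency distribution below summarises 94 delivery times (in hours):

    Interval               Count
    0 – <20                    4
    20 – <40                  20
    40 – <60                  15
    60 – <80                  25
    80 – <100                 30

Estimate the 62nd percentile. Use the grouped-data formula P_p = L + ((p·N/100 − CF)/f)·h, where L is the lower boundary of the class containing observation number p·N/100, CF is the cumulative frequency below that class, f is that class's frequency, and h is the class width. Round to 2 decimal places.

75.42

N = 94; target position k = 62/100 · 94 = 58.28.
Cumulative frequencies: 4, 24, 39, 64, 94.
Observation 58.28 falls in the class 60 – <80.
L = 60, CF = 39, f = 25, h = 20.
P62 = 60 + ((58.28 − 39)/25)·20 = 60 + 15.424 = 75.424.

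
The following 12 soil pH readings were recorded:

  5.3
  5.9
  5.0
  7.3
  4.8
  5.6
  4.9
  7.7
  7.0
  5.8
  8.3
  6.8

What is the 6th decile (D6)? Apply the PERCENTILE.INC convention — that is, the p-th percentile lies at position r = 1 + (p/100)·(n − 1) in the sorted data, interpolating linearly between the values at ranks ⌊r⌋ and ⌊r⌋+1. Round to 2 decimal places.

6.44

Sorted: 4.8, 4.9, 5.0, 5.3, 5.6, 5.8, 5.9, 6.8, 7.0, 7.3, 7.7, 8.3.
n = 12.
r = 1 + (60/100)·(12 − 1) = 1 + 6.6 = 7.6.
Rank 7 is 5.9 and rank 8 is 6.8.
Interpolate: 5.9 + 0.6·(6.8 − 5.9) = 5.9 + 0.6·0.9 = 6.44.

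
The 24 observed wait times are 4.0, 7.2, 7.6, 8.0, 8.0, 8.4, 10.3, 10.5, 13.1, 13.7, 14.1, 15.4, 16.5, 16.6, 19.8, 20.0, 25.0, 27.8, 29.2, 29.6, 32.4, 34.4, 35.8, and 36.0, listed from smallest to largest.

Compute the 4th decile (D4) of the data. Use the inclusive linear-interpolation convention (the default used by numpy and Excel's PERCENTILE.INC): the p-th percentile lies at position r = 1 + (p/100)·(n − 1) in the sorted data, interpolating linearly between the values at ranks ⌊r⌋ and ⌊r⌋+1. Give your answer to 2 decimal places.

n = 24.
r = 1 + (40/100)·(24 − 1) = 1 + 9.2 = 10.2.
Rank 10 is 13.7 and rank 11 is 14.1.
Interpolate: 13.7 + 0.2·(14.1 − 13.7) = 13.7 + 0.2·0.4 = 13.78.

13.78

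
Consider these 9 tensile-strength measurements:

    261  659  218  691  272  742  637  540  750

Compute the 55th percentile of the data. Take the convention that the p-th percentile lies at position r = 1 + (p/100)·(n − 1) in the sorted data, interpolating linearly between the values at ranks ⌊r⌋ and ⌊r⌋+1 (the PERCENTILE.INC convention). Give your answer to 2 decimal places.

Sorted: 218, 261, 272, 540, 637, 659, 691, 742, 750.
n = 9.
r = 1 + (55/100)·(9 − 1) = 1 + 4.4 = 5.4.
Rank 5 is 637 and rank 6 is 659.
Interpolate: 637 + 0.4·(659 − 637) = 637 + 0.4·22 = 645.8.

645.80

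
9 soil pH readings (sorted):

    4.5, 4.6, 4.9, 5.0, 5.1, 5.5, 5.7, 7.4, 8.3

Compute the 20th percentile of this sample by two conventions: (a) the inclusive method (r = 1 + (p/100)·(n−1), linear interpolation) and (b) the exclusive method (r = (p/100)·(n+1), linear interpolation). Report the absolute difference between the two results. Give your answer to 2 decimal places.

n = 9.
(a) r = 2.6; between ranks 2 (4.6) and 3 (4.9): 4.78.
(b) r = 2 → value at rank 2 = 4.6.
|4.78 − 4.6| = 0.18.

0.18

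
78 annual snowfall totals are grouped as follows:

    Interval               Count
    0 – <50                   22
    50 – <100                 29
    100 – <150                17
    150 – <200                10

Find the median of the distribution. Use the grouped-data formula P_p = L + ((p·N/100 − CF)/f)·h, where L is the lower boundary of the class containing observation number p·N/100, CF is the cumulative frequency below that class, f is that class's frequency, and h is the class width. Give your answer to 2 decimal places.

N = 78; target position k = 50/100 · 78 = 39.
Cumulative frequencies: 22, 51, 68, 78.
Observation 39 falls in the class 50 – <100.
L = 50, CF = 22, f = 29, h = 50.
P50 = 50 + ((39 − 22)/29)·50 = 50 + 29.3103 = 79.3103.

79.31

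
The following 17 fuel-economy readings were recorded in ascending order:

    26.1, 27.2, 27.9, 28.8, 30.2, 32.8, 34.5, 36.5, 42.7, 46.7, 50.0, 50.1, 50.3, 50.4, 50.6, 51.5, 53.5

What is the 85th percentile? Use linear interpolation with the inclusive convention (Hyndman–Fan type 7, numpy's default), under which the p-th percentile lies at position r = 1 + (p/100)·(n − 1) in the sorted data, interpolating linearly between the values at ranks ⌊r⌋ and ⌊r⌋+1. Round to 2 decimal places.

n = 17.
r = 1 + (85/100)·(17 − 1) = 1 + 13.6 = 14.6.
Rank 14 is 50.4 and rank 15 is 50.6.
Interpolate: 50.4 + 0.6·(50.6 − 50.4) = 50.4 + 0.6·0.2 = 50.52.

50.52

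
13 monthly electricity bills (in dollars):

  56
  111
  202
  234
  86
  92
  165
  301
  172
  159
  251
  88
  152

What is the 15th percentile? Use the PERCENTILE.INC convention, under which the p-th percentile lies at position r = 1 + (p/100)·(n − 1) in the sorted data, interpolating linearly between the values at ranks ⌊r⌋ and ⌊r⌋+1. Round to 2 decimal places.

Sorted: 56, 86, 88, 92, 111, 152, 159, 165, 172, 202, 234, 251, 301.
n = 13.
r = 1 + (15/100)·(13 − 1) = 1 + 1.8 = 2.8.
Rank 2 is 86 and rank 3 is 88.
Interpolate: 86 + 0.8·(88 − 86) = 86 + 0.8·2 = 87.6.

87.60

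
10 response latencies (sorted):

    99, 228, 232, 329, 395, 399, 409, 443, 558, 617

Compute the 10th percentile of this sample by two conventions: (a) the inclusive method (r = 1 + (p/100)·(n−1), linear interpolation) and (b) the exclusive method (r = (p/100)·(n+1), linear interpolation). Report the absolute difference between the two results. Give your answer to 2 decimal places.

103.20

n = 10.
(a) r = 1.9; between ranks 1 (99) and 2 (228): 215.1.
(b) r = 1.1; between ranks 1 (99) and 2 (228): 111.9.
|215.1 − 111.9| = 103.2.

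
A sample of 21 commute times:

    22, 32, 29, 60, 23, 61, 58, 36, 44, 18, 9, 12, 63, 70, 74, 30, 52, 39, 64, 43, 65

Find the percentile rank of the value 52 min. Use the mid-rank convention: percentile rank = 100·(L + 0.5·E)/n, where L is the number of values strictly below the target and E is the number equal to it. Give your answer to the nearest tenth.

Sorted: 9, 12, 18, 22, 23, 29, 30, 32, 36, 39, 43, 44, 52, 58, 60, 61, 63, 64, 65, 70, 74.
Count below 52: L = 12; count equal: E = 1; n = 21.
Percentile rank = 100·(12 + 0.5·1)/21 = 100·12.5/21 = 59.52.

59.5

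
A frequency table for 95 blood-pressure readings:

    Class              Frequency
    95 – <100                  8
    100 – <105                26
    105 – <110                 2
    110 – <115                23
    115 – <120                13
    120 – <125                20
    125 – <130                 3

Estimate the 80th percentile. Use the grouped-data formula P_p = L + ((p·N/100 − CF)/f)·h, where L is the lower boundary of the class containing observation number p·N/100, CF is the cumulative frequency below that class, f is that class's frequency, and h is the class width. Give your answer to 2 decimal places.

N = 95; target position k = 80/100 · 95 = 76.
Cumulative frequencies: 8, 34, 36, 59, 72, 92, 95.
Observation 76 falls in the class 120 – <125.
L = 120, CF = 72, f = 20, h = 5.
P80 = 120 + ((76 − 72)/20)·5 = 120 + 1 = 121.

121.00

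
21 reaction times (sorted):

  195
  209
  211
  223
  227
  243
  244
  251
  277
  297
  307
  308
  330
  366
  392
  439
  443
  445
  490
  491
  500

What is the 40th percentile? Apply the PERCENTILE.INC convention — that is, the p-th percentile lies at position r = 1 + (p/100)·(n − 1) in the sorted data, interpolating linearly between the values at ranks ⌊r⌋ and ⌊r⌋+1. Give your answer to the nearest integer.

n = 21.
r = 1 + (40/100)·(21 − 1) = 1 + 8 = 9.
r is an integer, so P40 is the value at rank 9: 277.

277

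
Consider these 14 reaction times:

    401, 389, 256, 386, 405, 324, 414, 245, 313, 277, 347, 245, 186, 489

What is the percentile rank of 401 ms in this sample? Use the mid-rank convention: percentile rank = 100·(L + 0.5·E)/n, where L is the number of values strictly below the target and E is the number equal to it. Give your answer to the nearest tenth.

Sorted: 186, 245, 245, 256, 277, 313, 324, 347, 386, 389, 401, 405, 414, 489.
Count below 401: L = 10; count equal: E = 1; n = 14.
Percentile rank = 100·(10 + 0.5·1)/14 = 100·10.5/14 = 75.

75.0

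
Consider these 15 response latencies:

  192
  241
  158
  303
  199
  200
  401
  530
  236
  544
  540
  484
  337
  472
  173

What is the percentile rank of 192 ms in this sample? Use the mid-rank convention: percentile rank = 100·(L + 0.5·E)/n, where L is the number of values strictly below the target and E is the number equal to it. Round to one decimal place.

Sorted: 158, 173, 192, 199, 200, 236, 241, 303, 337, 401, 472, 484, 530, 540, 544.
Count below 192: L = 2; count equal: E = 1; n = 15.
Percentile rank = 100·(2 + 0.5·1)/15 = 100·2.5/15 = 16.67.

16.7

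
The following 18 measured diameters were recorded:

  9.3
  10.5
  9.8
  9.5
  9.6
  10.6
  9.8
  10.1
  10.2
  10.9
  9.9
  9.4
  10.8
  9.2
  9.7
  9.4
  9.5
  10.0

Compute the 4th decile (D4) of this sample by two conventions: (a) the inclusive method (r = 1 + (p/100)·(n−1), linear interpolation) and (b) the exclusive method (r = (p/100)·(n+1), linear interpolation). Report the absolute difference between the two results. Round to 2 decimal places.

0.02

Sorted: 9.2, 9.3, 9.4, 9.4, 9.5, 9.5, 9.6, 9.7, 9.8, 9.8, 9.9, 10.0, 10.1, 10.2, 10.5, 10.6, 10.8, 10.9.
n = 18.
(a) r = 7.8; between ranks 7 (9.6) and 8 (9.7): 9.68.
(b) r = 7.6; between ranks 7 (9.6) and 8 (9.7): 9.66.
|9.68 − 9.66| = 0.02.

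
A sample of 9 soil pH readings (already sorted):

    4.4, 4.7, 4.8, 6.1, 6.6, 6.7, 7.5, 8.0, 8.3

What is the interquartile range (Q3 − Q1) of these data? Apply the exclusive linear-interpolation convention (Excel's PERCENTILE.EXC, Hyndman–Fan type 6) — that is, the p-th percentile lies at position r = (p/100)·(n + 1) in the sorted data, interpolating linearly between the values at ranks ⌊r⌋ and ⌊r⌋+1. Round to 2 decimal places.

3.00

n = 9.
P25: r = 2.5; ranks 2–3 are 4.7, 4.8; interpolating gives 4.75.
P75: r = 7.5; ranks 7–8 are 7.5, 8.0; interpolating gives 7.75.
Difference: 7.75 − 4.75 = 3.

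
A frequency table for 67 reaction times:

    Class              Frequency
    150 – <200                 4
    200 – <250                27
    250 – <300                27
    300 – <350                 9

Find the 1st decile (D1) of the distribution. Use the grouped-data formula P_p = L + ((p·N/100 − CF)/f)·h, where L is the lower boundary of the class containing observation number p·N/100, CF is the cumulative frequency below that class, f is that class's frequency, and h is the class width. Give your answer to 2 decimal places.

205.00

N = 67; target position k = 10/100 · 67 = 6.7.
Cumulative frequencies: 4, 31, 58, 67.
Observation 6.7 falls in the class 200 – <250.
L = 200, CF = 4, f = 27, h = 50.
P10 = 200 + ((6.7 − 4)/27)·50 = 200 + 5 = 205.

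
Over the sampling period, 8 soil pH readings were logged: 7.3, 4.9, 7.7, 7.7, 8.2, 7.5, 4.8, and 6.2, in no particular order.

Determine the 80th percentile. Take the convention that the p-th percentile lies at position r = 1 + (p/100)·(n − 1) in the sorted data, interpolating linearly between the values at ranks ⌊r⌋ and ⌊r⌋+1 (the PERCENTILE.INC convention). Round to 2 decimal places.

7.70

Sorted: 4.8, 4.9, 6.2, 7.3, 7.5, 7.7, 7.7, 8.2.
n = 8.
r = 1 + (80/100)·(8 − 1) = 1 + 5.6 = 6.6.
Rank 6 is 7.7 and rank 7 is 7.7.
Interpolate: 7.7 + 0.6·(7.7 − 7.7) = 7.7 + 0.6·0 = 7.7.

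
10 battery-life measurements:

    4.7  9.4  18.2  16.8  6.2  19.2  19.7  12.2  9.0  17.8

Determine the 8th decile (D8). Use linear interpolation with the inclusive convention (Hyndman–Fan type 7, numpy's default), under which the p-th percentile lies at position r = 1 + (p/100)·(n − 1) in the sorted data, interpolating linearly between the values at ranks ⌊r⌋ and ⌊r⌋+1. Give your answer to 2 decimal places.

18.40

Sorted: 4.7, 6.2, 9.0, 9.4, 12.2, 16.8, 17.8, 18.2, 19.2, 19.7.
n = 10.
r = 1 + (80/100)·(10 − 1) = 1 + 7.2 = 8.2.
Rank 8 is 18.2 and rank 9 is 19.2.
Interpolate: 18.2 + 0.2·(19.2 − 18.2) = 18.2 + 0.2·1 = 18.4.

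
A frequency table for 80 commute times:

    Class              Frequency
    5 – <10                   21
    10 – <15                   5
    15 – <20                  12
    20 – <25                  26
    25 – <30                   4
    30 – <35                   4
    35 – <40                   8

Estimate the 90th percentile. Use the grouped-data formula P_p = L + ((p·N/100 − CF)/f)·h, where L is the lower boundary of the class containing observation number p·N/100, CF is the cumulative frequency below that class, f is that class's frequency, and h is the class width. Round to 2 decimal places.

N = 80; target position k = 90/100 · 80 = 72.
Cumulative frequencies: 21, 26, 38, 64, 68, 72, 80.
Observation 72 falls in the class 30 – <35.
L = 30, CF = 68, f = 4, h = 5.
P90 = 30 + ((72 − 68)/4)·5 = 30 + 5 = 35.

35.00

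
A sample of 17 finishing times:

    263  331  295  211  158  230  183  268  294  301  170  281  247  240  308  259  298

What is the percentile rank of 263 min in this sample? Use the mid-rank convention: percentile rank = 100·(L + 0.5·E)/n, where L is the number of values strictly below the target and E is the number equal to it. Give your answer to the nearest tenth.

Sorted: 158, 170, 183, 211, 230, 240, 247, 259, 263, 268, 281, 294, 295, 298, 301, 308, 331.
Count below 263: L = 8; count equal: E = 1; n = 17.
Percentile rank = 100·(8 + 0.5·1)/17 = 100·8.5/17 = 50.

50.0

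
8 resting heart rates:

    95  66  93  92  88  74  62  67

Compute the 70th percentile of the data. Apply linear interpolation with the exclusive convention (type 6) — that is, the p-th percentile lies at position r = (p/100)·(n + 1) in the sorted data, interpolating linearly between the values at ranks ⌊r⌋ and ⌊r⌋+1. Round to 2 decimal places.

92.30

Sorted: 62, 66, 67, 74, 88, 92, 93, 95.
n = 8.
r = (70/100)·(8 + 1) = 6.3.
Rank 6 is 92 and rank 7 is 93.
Interpolate: 92 + 0.3·(93 − 92) = 92 + 0.3·1 = 92.3.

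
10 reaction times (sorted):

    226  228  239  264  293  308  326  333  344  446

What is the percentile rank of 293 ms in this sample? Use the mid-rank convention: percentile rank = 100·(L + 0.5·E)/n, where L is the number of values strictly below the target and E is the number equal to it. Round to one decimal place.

Count below 293: L = 4; count equal: E = 1; n = 10.
Percentile rank = 100·(4 + 0.5·1)/10 = 100·4.5/10 = 45.

45.0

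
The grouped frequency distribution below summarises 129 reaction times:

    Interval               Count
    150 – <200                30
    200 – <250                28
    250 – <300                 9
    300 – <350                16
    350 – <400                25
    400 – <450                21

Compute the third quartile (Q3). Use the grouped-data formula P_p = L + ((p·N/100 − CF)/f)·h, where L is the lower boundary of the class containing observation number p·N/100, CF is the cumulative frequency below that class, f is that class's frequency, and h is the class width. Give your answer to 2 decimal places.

N = 129; target position k = 75/100 · 129 = 96.75.
Cumulative frequencies: 30, 58, 67, 83, 108, 129.
Observation 96.75 falls in the class 350 – <400.
L = 350, CF = 83, f = 25, h = 50.
P75 = 350 + ((96.75 − 83)/25)·50 = 350 + 27.5 = 377.5.

377.50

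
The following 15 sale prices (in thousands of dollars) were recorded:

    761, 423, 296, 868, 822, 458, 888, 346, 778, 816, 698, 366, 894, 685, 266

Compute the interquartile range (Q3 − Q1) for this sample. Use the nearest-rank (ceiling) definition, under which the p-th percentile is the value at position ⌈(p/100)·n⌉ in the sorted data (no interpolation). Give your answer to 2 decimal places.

Sorted: 266, 296, 346, 366, 423, 458, 685, 698, 761, 778, 816, 822, 868, 888, 894.
n = 15.
P25: rank ⌈25/100·15⌉ = 4 → 366.
P75: rank ⌈75/100·15⌉ = 12 → 822.
Difference: 822 − 366 = 456.

456.00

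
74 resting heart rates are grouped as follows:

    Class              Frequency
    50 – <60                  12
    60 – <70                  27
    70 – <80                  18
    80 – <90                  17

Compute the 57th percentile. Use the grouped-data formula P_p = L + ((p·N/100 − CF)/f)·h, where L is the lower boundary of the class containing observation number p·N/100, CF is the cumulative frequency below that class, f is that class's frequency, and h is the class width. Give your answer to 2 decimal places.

N = 74; target position k = 57/100 · 74 = 42.18.
Cumulative frequencies: 12, 39, 57, 74.
Observation 42.18 falls in the class 70 – <80.
L = 70, CF = 39, f = 18, h = 10.
P57 = 70 + ((42.18 − 39)/18)·10 = 70 + 1.76667 = 71.7667.

71.77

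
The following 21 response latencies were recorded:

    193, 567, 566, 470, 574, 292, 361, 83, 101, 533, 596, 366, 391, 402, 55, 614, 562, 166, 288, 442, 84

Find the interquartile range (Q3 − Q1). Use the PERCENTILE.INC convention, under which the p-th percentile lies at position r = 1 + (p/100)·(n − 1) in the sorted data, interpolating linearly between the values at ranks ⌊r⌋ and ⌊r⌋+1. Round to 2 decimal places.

369.00

Sorted: 55, 83, 84, 101, 166, 193, 288, 292, 361, 366, 391, 402, 442, 470, 533, 562, 566, 567, 574, 596, 614.
n = 21.
P25: r = 6 (integer) → 193.
P75: r = 16 (integer) → 562.
Difference: 562 − 193 = 369.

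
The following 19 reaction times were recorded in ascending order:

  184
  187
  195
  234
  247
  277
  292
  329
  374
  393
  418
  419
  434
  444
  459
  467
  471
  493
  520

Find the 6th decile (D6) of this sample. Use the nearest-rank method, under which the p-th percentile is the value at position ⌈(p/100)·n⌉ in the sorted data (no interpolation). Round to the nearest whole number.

n = 19.
Position = ⌈60/100 · 19⌉ = ⌈11.4⌉ = 12.
The value at rank 12 is 419.

419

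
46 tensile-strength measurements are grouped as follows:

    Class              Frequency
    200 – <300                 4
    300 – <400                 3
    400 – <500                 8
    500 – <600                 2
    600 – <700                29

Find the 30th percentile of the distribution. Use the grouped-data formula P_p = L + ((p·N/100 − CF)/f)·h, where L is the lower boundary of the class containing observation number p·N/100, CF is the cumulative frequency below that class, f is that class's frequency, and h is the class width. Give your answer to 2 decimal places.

N = 46; target position k = 30/100 · 46 = 13.8.
Cumulative frequencies: 4, 7, 15, 17, 46.
Observation 13.8 falls in the class 400 – <500.
L = 400, CF = 7, f = 8, h = 100.
P30 = 400 + ((13.8 − 7)/8)·100 = 400 + 85 = 485.

485.00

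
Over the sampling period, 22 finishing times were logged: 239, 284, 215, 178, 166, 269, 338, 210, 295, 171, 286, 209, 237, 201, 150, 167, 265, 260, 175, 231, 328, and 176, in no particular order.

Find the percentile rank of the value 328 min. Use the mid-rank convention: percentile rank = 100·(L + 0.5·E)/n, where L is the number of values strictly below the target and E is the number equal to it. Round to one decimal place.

Sorted: 150, 166, 167, 171, 175, 176, 178, 201, 209, 210, 215, 231, 237, 239, 260, 265, 269, 284, 286, 295, 328, 338.
Count below 328: L = 20; count equal: E = 1; n = 22.
Percentile rank = 100·(20 + 0.5·1)/22 = 100·20.5/22 = 93.18.

93.2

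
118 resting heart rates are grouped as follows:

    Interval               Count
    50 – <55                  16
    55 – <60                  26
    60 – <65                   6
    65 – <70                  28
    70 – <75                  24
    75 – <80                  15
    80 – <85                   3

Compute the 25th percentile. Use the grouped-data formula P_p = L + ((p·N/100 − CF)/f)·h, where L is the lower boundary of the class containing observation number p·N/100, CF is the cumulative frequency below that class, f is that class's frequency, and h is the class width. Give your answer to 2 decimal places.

N = 118; target position k = 25/100 · 118 = 29.5.
Cumulative frequencies: 16, 42, 48, 76, 100, 115, 118.
Observation 29.5 falls in the class 55 – <60.
L = 55, CF = 16, f = 26, h = 5.
P25 = 55 + ((29.5 − 16)/26)·5 = 55 + 2.59615 = 57.5962.

57.60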